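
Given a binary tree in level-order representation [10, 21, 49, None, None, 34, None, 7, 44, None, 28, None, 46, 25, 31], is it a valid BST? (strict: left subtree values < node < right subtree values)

Level-order array: [10, 21, 49, None, None, 34, None, 7, 44, None, 28, None, 46, 25, 31]
Validate using subtree bounds (lo, hi): at each node, require lo < value < hi,
then recurse left with hi=value and right with lo=value.
Preorder trace (stopping at first violation):
  at node 10 with bounds (-inf, +inf): OK
  at node 21 with bounds (-inf, 10): VIOLATION
Node 21 violates its bound: not (-inf < 21 < 10).
Result: Not a valid BST


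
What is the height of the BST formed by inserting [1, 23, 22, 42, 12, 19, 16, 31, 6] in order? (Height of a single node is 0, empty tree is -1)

Insertion order: [1, 23, 22, 42, 12, 19, 16, 31, 6]
Tree (level-order array): [1, None, 23, 22, 42, 12, None, 31, None, 6, 19, None, None, None, None, 16]
Compute height bottom-up (empty subtree = -1):
  height(6) = 1 + max(-1, -1) = 0
  height(16) = 1 + max(-1, -1) = 0
  height(19) = 1 + max(0, -1) = 1
  height(12) = 1 + max(0, 1) = 2
  height(22) = 1 + max(2, -1) = 3
  height(31) = 1 + max(-1, -1) = 0
  height(42) = 1 + max(0, -1) = 1
  height(23) = 1 + max(3, 1) = 4
  height(1) = 1 + max(-1, 4) = 5
Height = 5


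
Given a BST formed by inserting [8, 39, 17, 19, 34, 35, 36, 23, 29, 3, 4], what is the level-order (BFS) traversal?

Tree insertion order: [8, 39, 17, 19, 34, 35, 36, 23, 29, 3, 4]
Tree (level-order array): [8, 3, 39, None, 4, 17, None, None, None, None, 19, None, 34, 23, 35, None, 29, None, 36]
BFS from the root, enqueuing left then right child of each popped node:
  queue [8] -> pop 8, enqueue [3, 39], visited so far: [8]
  queue [3, 39] -> pop 3, enqueue [4], visited so far: [8, 3]
  queue [39, 4] -> pop 39, enqueue [17], visited so far: [8, 3, 39]
  queue [4, 17] -> pop 4, enqueue [none], visited so far: [8, 3, 39, 4]
  queue [17] -> pop 17, enqueue [19], visited so far: [8, 3, 39, 4, 17]
  queue [19] -> pop 19, enqueue [34], visited so far: [8, 3, 39, 4, 17, 19]
  queue [34] -> pop 34, enqueue [23, 35], visited so far: [8, 3, 39, 4, 17, 19, 34]
  queue [23, 35] -> pop 23, enqueue [29], visited so far: [8, 3, 39, 4, 17, 19, 34, 23]
  queue [35, 29] -> pop 35, enqueue [36], visited so far: [8, 3, 39, 4, 17, 19, 34, 23, 35]
  queue [29, 36] -> pop 29, enqueue [none], visited so far: [8, 3, 39, 4, 17, 19, 34, 23, 35, 29]
  queue [36] -> pop 36, enqueue [none], visited so far: [8, 3, 39, 4, 17, 19, 34, 23, 35, 29, 36]
Result: [8, 3, 39, 4, 17, 19, 34, 23, 35, 29, 36]


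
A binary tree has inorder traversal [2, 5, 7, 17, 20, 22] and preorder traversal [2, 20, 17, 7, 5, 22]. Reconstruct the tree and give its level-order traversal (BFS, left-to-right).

Inorder:  [2, 5, 7, 17, 20, 22]
Preorder: [2, 20, 17, 7, 5, 22]
Algorithm: preorder visits root first, so consume preorder in order;
for each root, split the current inorder slice at that value into
left-subtree inorder and right-subtree inorder, then recurse.
Recursive splits:
  root=2; inorder splits into left=[], right=[5, 7, 17, 20, 22]
  root=20; inorder splits into left=[5, 7, 17], right=[22]
  root=17; inorder splits into left=[5, 7], right=[]
  root=7; inorder splits into left=[5], right=[]
  root=5; inorder splits into left=[], right=[]
  root=22; inorder splits into left=[], right=[]
Reconstructed level-order: [2, 20, 17, 22, 7, 5]


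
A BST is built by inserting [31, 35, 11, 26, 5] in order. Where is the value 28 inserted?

Starting tree (level order): [31, 11, 35, 5, 26]
Insertion path: 31 -> 11 -> 26
Result: insert 28 as right child of 26
Final tree (level order): [31, 11, 35, 5, 26, None, None, None, None, None, 28]


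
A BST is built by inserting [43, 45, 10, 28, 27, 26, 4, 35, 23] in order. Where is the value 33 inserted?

Starting tree (level order): [43, 10, 45, 4, 28, None, None, None, None, 27, 35, 26, None, None, None, 23]
Insertion path: 43 -> 10 -> 28 -> 35
Result: insert 33 as left child of 35
Final tree (level order): [43, 10, 45, 4, 28, None, None, None, None, 27, 35, 26, None, 33, None, 23]


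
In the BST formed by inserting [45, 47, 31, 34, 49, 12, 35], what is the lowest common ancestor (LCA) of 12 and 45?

Tree insertion order: [45, 47, 31, 34, 49, 12, 35]
Tree (level-order array): [45, 31, 47, 12, 34, None, 49, None, None, None, 35]
In a BST, the LCA of p=12, q=45 is the first node v on the
root-to-leaf path with p <= v <= q (go left if both < v, right if both > v).
Walk from root:
  at 45: 12 <= 45 <= 45, this is the LCA
LCA = 45


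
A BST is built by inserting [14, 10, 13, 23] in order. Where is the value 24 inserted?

Starting tree (level order): [14, 10, 23, None, 13]
Insertion path: 14 -> 23
Result: insert 24 as right child of 23
Final tree (level order): [14, 10, 23, None, 13, None, 24]


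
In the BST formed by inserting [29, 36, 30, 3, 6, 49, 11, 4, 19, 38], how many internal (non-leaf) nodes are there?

Tree built from: [29, 36, 30, 3, 6, 49, 11, 4, 19, 38]
Tree (level-order array): [29, 3, 36, None, 6, 30, 49, 4, 11, None, None, 38, None, None, None, None, 19]
Rule: An internal node has at least one child.
Per-node child counts:
  node 29: 2 child(ren)
  node 3: 1 child(ren)
  node 6: 2 child(ren)
  node 4: 0 child(ren)
  node 11: 1 child(ren)
  node 19: 0 child(ren)
  node 36: 2 child(ren)
  node 30: 0 child(ren)
  node 49: 1 child(ren)
  node 38: 0 child(ren)
Matching nodes: [29, 3, 6, 11, 36, 49]
Count of internal (non-leaf) nodes: 6


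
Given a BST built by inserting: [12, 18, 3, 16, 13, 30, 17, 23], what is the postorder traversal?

Tree insertion order: [12, 18, 3, 16, 13, 30, 17, 23]
Tree (level-order array): [12, 3, 18, None, None, 16, 30, 13, 17, 23]
Postorder traversal: [3, 13, 17, 16, 23, 30, 18, 12]


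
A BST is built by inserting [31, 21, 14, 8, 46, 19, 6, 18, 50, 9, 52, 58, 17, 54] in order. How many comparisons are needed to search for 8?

Search path for 8: 31 -> 21 -> 14 -> 8
Found: True
Comparisons: 4


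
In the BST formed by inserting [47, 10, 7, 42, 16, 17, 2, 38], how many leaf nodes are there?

Tree built from: [47, 10, 7, 42, 16, 17, 2, 38]
Tree (level-order array): [47, 10, None, 7, 42, 2, None, 16, None, None, None, None, 17, None, 38]
Rule: A leaf has 0 children.
Per-node child counts:
  node 47: 1 child(ren)
  node 10: 2 child(ren)
  node 7: 1 child(ren)
  node 2: 0 child(ren)
  node 42: 1 child(ren)
  node 16: 1 child(ren)
  node 17: 1 child(ren)
  node 38: 0 child(ren)
Matching nodes: [2, 38]
Count of leaf nodes: 2


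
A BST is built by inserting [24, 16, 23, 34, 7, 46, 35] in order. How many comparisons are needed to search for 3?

Search path for 3: 24 -> 16 -> 7
Found: False
Comparisons: 3


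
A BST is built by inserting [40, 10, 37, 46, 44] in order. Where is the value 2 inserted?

Starting tree (level order): [40, 10, 46, None, 37, 44]
Insertion path: 40 -> 10
Result: insert 2 as left child of 10
Final tree (level order): [40, 10, 46, 2, 37, 44]


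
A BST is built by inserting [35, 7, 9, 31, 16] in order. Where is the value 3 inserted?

Starting tree (level order): [35, 7, None, None, 9, None, 31, 16]
Insertion path: 35 -> 7
Result: insert 3 as left child of 7
Final tree (level order): [35, 7, None, 3, 9, None, None, None, 31, 16]


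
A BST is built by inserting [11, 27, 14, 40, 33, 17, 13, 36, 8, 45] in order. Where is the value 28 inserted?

Starting tree (level order): [11, 8, 27, None, None, 14, 40, 13, 17, 33, 45, None, None, None, None, None, 36]
Insertion path: 11 -> 27 -> 40 -> 33
Result: insert 28 as left child of 33
Final tree (level order): [11, 8, 27, None, None, 14, 40, 13, 17, 33, 45, None, None, None, None, 28, 36]


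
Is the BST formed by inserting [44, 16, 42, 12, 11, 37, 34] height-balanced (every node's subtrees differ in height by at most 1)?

Tree (level-order array): [44, 16, None, 12, 42, 11, None, 37, None, None, None, 34]
Definition: a tree is height-balanced if, at every node, |h(left) - h(right)| <= 1 (empty subtree has height -1).
Bottom-up per-node check:
  node 11: h_left=-1, h_right=-1, diff=0 [OK], height=0
  node 12: h_left=0, h_right=-1, diff=1 [OK], height=1
  node 34: h_left=-1, h_right=-1, diff=0 [OK], height=0
  node 37: h_left=0, h_right=-1, diff=1 [OK], height=1
  node 42: h_left=1, h_right=-1, diff=2 [FAIL (|1--1|=2 > 1)], height=2
  node 16: h_left=1, h_right=2, diff=1 [OK], height=3
  node 44: h_left=3, h_right=-1, diff=4 [FAIL (|3--1|=4 > 1)], height=4
Node 42 violates the condition: |1 - -1| = 2 > 1.
Result: Not balanced


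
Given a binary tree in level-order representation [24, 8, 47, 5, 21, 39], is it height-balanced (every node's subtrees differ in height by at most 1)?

Tree (level-order array): [24, 8, 47, 5, 21, 39]
Definition: a tree is height-balanced if, at every node, |h(left) - h(right)| <= 1 (empty subtree has height -1).
Bottom-up per-node check:
  node 5: h_left=-1, h_right=-1, diff=0 [OK], height=0
  node 21: h_left=-1, h_right=-1, diff=0 [OK], height=0
  node 8: h_left=0, h_right=0, diff=0 [OK], height=1
  node 39: h_left=-1, h_right=-1, diff=0 [OK], height=0
  node 47: h_left=0, h_right=-1, diff=1 [OK], height=1
  node 24: h_left=1, h_right=1, diff=0 [OK], height=2
All nodes satisfy the balance condition.
Result: Balanced


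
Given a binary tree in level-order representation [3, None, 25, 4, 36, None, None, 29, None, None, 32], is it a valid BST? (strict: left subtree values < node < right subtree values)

Level-order array: [3, None, 25, 4, 36, None, None, 29, None, None, 32]
Validate using subtree bounds (lo, hi): at each node, require lo < value < hi,
then recurse left with hi=value and right with lo=value.
Preorder trace (stopping at first violation):
  at node 3 with bounds (-inf, +inf): OK
  at node 25 with bounds (3, +inf): OK
  at node 4 with bounds (3, 25): OK
  at node 36 with bounds (25, +inf): OK
  at node 29 with bounds (25, 36): OK
  at node 32 with bounds (29, 36): OK
No violation found at any node.
Result: Valid BST


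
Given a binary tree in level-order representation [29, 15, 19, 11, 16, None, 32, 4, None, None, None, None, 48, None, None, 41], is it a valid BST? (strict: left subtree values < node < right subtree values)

Level-order array: [29, 15, 19, 11, 16, None, 32, 4, None, None, None, None, 48, None, None, 41]
Validate using subtree bounds (lo, hi): at each node, require lo < value < hi,
then recurse left with hi=value and right with lo=value.
Preorder trace (stopping at first violation):
  at node 29 with bounds (-inf, +inf): OK
  at node 15 with bounds (-inf, 29): OK
  at node 11 with bounds (-inf, 15): OK
  at node 4 with bounds (-inf, 11): OK
  at node 16 with bounds (15, 29): OK
  at node 19 with bounds (29, +inf): VIOLATION
Node 19 violates its bound: not (29 < 19 < +inf).
Result: Not a valid BST


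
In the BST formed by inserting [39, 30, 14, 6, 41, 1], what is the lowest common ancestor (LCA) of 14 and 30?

Tree insertion order: [39, 30, 14, 6, 41, 1]
Tree (level-order array): [39, 30, 41, 14, None, None, None, 6, None, 1]
In a BST, the LCA of p=14, q=30 is the first node v on the
root-to-leaf path with p <= v <= q (go left if both < v, right if both > v).
Walk from root:
  at 39: both 14 and 30 < 39, go left
  at 30: 14 <= 30 <= 30, this is the LCA
LCA = 30


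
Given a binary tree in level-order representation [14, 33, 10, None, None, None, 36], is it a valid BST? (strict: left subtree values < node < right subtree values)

Level-order array: [14, 33, 10, None, None, None, 36]
Validate using subtree bounds (lo, hi): at each node, require lo < value < hi,
then recurse left with hi=value and right with lo=value.
Preorder trace (stopping at first violation):
  at node 14 with bounds (-inf, +inf): OK
  at node 33 with bounds (-inf, 14): VIOLATION
Node 33 violates its bound: not (-inf < 33 < 14).
Result: Not a valid BST


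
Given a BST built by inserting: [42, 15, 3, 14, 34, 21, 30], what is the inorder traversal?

Tree insertion order: [42, 15, 3, 14, 34, 21, 30]
Tree (level-order array): [42, 15, None, 3, 34, None, 14, 21, None, None, None, None, 30]
Inorder traversal: [3, 14, 15, 21, 30, 34, 42]


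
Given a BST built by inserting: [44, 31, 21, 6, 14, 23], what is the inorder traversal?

Tree insertion order: [44, 31, 21, 6, 14, 23]
Tree (level-order array): [44, 31, None, 21, None, 6, 23, None, 14]
Inorder traversal: [6, 14, 21, 23, 31, 44]


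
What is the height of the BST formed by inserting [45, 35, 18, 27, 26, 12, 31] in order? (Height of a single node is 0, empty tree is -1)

Insertion order: [45, 35, 18, 27, 26, 12, 31]
Tree (level-order array): [45, 35, None, 18, None, 12, 27, None, None, 26, 31]
Compute height bottom-up (empty subtree = -1):
  height(12) = 1 + max(-1, -1) = 0
  height(26) = 1 + max(-1, -1) = 0
  height(31) = 1 + max(-1, -1) = 0
  height(27) = 1 + max(0, 0) = 1
  height(18) = 1 + max(0, 1) = 2
  height(35) = 1 + max(2, -1) = 3
  height(45) = 1 + max(3, -1) = 4
Height = 4


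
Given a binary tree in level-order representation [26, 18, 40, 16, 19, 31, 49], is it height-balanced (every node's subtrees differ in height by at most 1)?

Tree (level-order array): [26, 18, 40, 16, 19, 31, 49]
Definition: a tree is height-balanced if, at every node, |h(left) - h(right)| <= 1 (empty subtree has height -1).
Bottom-up per-node check:
  node 16: h_left=-1, h_right=-1, diff=0 [OK], height=0
  node 19: h_left=-1, h_right=-1, diff=0 [OK], height=0
  node 18: h_left=0, h_right=0, diff=0 [OK], height=1
  node 31: h_left=-1, h_right=-1, diff=0 [OK], height=0
  node 49: h_left=-1, h_right=-1, diff=0 [OK], height=0
  node 40: h_left=0, h_right=0, diff=0 [OK], height=1
  node 26: h_left=1, h_right=1, diff=0 [OK], height=2
All nodes satisfy the balance condition.
Result: Balanced


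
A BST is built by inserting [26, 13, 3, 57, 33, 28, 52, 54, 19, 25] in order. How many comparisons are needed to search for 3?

Search path for 3: 26 -> 13 -> 3
Found: True
Comparisons: 3


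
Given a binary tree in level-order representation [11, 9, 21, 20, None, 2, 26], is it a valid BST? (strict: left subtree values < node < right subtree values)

Level-order array: [11, 9, 21, 20, None, 2, 26]
Validate using subtree bounds (lo, hi): at each node, require lo < value < hi,
then recurse left with hi=value and right with lo=value.
Preorder trace (stopping at first violation):
  at node 11 with bounds (-inf, +inf): OK
  at node 9 with bounds (-inf, 11): OK
  at node 20 with bounds (-inf, 9): VIOLATION
Node 20 violates its bound: not (-inf < 20 < 9).
Result: Not a valid BST


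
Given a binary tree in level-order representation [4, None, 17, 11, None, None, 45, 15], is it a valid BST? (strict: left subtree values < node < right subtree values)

Level-order array: [4, None, 17, 11, None, None, 45, 15]
Validate using subtree bounds (lo, hi): at each node, require lo < value < hi,
then recurse left with hi=value and right with lo=value.
Preorder trace (stopping at first violation):
  at node 4 with bounds (-inf, +inf): OK
  at node 17 with bounds (4, +inf): OK
  at node 11 with bounds (4, 17): OK
  at node 45 with bounds (11, 17): VIOLATION
Node 45 violates its bound: not (11 < 45 < 17).
Result: Not a valid BST


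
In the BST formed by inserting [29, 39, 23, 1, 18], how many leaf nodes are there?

Tree built from: [29, 39, 23, 1, 18]
Tree (level-order array): [29, 23, 39, 1, None, None, None, None, 18]
Rule: A leaf has 0 children.
Per-node child counts:
  node 29: 2 child(ren)
  node 23: 1 child(ren)
  node 1: 1 child(ren)
  node 18: 0 child(ren)
  node 39: 0 child(ren)
Matching nodes: [18, 39]
Count of leaf nodes: 2


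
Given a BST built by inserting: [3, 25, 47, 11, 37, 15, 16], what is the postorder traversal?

Tree insertion order: [3, 25, 47, 11, 37, 15, 16]
Tree (level-order array): [3, None, 25, 11, 47, None, 15, 37, None, None, 16]
Postorder traversal: [16, 15, 11, 37, 47, 25, 3]


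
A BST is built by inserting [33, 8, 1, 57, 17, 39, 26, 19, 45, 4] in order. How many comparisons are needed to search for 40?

Search path for 40: 33 -> 57 -> 39 -> 45
Found: False
Comparisons: 4


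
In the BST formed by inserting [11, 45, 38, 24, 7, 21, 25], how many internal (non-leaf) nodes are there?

Tree built from: [11, 45, 38, 24, 7, 21, 25]
Tree (level-order array): [11, 7, 45, None, None, 38, None, 24, None, 21, 25]
Rule: An internal node has at least one child.
Per-node child counts:
  node 11: 2 child(ren)
  node 7: 0 child(ren)
  node 45: 1 child(ren)
  node 38: 1 child(ren)
  node 24: 2 child(ren)
  node 21: 0 child(ren)
  node 25: 0 child(ren)
Matching nodes: [11, 45, 38, 24]
Count of internal (non-leaf) nodes: 4


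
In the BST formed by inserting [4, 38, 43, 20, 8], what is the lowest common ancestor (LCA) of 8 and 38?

Tree insertion order: [4, 38, 43, 20, 8]
Tree (level-order array): [4, None, 38, 20, 43, 8]
In a BST, the LCA of p=8, q=38 is the first node v on the
root-to-leaf path with p <= v <= q (go left if both < v, right if both > v).
Walk from root:
  at 4: both 8 and 38 > 4, go right
  at 38: 8 <= 38 <= 38, this is the LCA
LCA = 38


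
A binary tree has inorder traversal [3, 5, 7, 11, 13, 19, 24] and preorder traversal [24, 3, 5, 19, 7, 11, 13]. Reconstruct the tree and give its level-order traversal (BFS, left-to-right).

Inorder:  [3, 5, 7, 11, 13, 19, 24]
Preorder: [24, 3, 5, 19, 7, 11, 13]
Algorithm: preorder visits root first, so consume preorder in order;
for each root, split the current inorder slice at that value into
left-subtree inorder and right-subtree inorder, then recurse.
Recursive splits:
  root=24; inorder splits into left=[3, 5, 7, 11, 13, 19], right=[]
  root=3; inorder splits into left=[], right=[5, 7, 11, 13, 19]
  root=5; inorder splits into left=[], right=[7, 11, 13, 19]
  root=19; inorder splits into left=[7, 11, 13], right=[]
  root=7; inorder splits into left=[], right=[11, 13]
  root=11; inorder splits into left=[], right=[13]
  root=13; inorder splits into left=[], right=[]
Reconstructed level-order: [24, 3, 5, 19, 7, 11, 13]


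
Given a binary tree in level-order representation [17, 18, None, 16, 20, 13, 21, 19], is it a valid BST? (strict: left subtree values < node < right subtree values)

Level-order array: [17, 18, None, 16, 20, 13, 21, 19]
Validate using subtree bounds (lo, hi): at each node, require lo < value < hi,
then recurse left with hi=value and right with lo=value.
Preorder trace (stopping at first violation):
  at node 17 with bounds (-inf, +inf): OK
  at node 18 with bounds (-inf, 17): VIOLATION
Node 18 violates its bound: not (-inf < 18 < 17).
Result: Not a valid BST


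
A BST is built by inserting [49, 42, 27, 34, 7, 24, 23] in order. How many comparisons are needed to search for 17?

Search path for 17: 49 -> 42 -> 27 -> 7 -> 24 -> 23
Found: False
Comparisons: 6


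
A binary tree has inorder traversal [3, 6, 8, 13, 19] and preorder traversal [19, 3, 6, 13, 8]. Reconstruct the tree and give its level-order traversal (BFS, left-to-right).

Inorder:  [3, 6, 8, 13, 19]
Preorder: [19, 3, 6, 13, 8]
Algorithm: preorder visits root first, so consume preorder in order;
for each root, split the current inorder slice at that value into
left-subtree inorder and right-subtree inorder, then recurse.
Recursive splits:
  root=19; inorder splits into left=[3, 6, 8, 13], right=[]
  root=3; inorder splits into left=[], right=[6, 8, 13]
  root=6; inorder splits into left=[], right=[8, 13]
  root=13; inorder splits into left=[8], right=[]
  root=8; inorder splits into left=[], right=[]
Reconstructed level-order: [19, 3, 6, 13, 8]


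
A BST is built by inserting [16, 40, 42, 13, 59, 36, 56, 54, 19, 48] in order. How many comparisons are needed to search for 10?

Search path for 10: 16 -> 13
Found: False
Comparisons: 2


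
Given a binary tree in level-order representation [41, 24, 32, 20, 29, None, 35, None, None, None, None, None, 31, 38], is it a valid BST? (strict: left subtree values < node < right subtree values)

Level-order array: [41, 24, 32, 20, 29, None, 35, None, None, None, None, None, 31, 38]
Validate using subtree bounds (lo, hi): at each node, require lo < value < hi,
then recurse left with hi=value and right with lo=value.
Preorder trace (stopping at first violation):
  at node 41 with bounds (-inf, +inf): OK
  at node 24 with bounds (-inf, 41): OK
  at node 20 with bounds (-inf, 24): OK
  at node 29 with bounds (24, 41): OK
  at node 32 with bounds (41, +inf): VIOLATION
Node 32 violates its bound: not (41 < 32 < +inf).
Result: Not a valid BST


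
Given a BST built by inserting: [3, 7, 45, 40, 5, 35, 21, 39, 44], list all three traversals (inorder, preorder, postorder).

Tree insertion order: [3, 7, 45, 40, 5, 35, 21, 39, 44]
Tree (level-order array): [3, None, 7, 5, 45, None, None, 40, None, 35, 44, 21, 39]
Inorder (L, root, R): [3, 5, 7, 21, 35, 39, 40, 44, 45]
Preorder (root, L, R): [3, 7, 5, 45, 40, 35, 21, 39, 44]
Postorder (L, R, root): [5, 21, 39, 35, 44, 40, 45, 7, 3]


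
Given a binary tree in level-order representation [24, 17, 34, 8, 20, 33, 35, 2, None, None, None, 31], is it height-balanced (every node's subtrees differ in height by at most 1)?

Tree (level-order array): [24, 17, 34, 8, 20, 33, 35, 2, None, None, None, 31]
Definition: a tree is height-balanced if, at every node, |h(left) - h(right)| <= 1 (empty subtree has height -1).
Bottom-up per-node check:
  node 2: h_left=-1, h_right=-1, diff=0 [OK], height=0
  node 8: h_left=0, h_right=-1, diff=1 [OK], height=1
  node 20: h_left=-1, h_right=-1, diff=0 [OK], height=0
  node 17: h_left=1, h_right=0, diff=1 [OK], height=2
  node 31: h_left=-1, h_right=-1, diff=0 [OK], height=0
  node 33: h_left=0, h_right=-1, diff=1 [OK], height=1
  node 35: h_left=-1, h_right=-1, diff=0 [OK], height=0
  node 34: h_left=1, h_right=0, diff=1 [OK], height=2
  node 24: h_left=2, h_right=2, diff=0 [OK], height=3
All nodes satisfy the balance condition.
Result: Balanced


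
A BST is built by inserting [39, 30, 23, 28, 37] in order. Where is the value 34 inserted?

Starting tree (level order): [39, 30, None, 23, 37, None, 28]
Insertion path: 39 -> 30 -> 37
Result: insert 34 as left child of 37
Final tree (level order): [39, 30, None, 23, 37, None, 28, 34]


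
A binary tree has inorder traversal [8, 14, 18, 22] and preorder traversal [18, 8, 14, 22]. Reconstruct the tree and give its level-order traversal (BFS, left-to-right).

Inorder:  [8, 14, 18, 22]
Preorder: [18, 8, 14, 22]
Algorithm: preorder visits root first, so consume preorder in order;
for each root, split the current inorder slice at that value into
left-subtree inorder and right-subtree inorder, then recurse.
Recursive splits:
  root=18; inorder splits into left=[8, 14], right=[22]
  root=8; inorder splits into left=[], right=[14]
  root=14; inorder splits into left=[], right=[]
  root=22; inorder splits into left=[], right=[]
Reconstructed level-order: [18, 8, 22, 14]


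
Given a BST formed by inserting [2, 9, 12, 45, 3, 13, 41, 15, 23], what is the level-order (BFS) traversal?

Tree insertion order: [2, 9, 12, 45, 3, 13, 41, 15, 23]
Tree (level-order array): [2, None, 9, 3, 12, None, None, None, 45, 13, None, None, 41, 15, None, None, 23]
BFS from the root, enqueuing left then right child of each popped node:
  queue [2] -> pop 2, enqueue [9], visited so far: [2]
  queue [9] -> pop 9, enqueue [3, 12], visited so far: [2, 9]
  queue [3, 12] -> pop 3, enqueue [none], visited so far: [2, 9, 3]
  queue [12] -> pop 12, enqueue [45], visited so far: [2, 9, 3, 12]
  queue [45] -> pop 45, enqueue [13], visited so far: [2, 9, 3, 12, 45]
  queue [13] -> pop 13, enqueue [41], visited so far: [2, 9, 3, 12, 45, 13]
  queue [41] -> pop 41, enqueue [15], visited so far: [2, 9, 3, 12, 45, 13, 41]
  queue [15] -> pop 15, enqueue [23], visited so far: [2, 9, 3, 12, 45, 13, 41, 15]
  queue [23] -> pop 23, enqueue [none], visited so far: [2, 9, 3, 12, 45, 13, 41, 15, 23]
Result: [2, 9, 3, 12, 45, 13, 41, 15, 23]


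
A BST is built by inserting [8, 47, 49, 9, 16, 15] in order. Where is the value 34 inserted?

Starting tree (level order): [8, None, 47, 9, 49, None, 16, None, None, 15]
Insertion path: 8 -> 47 -> 9 -> 16
Result: insert 34 as right child of 16
Final tree (level order): [8, None, 47, 9, 49, None, 16, None, None, 15, 34]


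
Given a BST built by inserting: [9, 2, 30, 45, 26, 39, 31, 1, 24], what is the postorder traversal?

Tree insertion order: [9, 2, 30, 45, 26, 39, 31, 1, 24]
Tree (level-order array): [9, 2, 30, 1, None, 26, 45, None, None, 24, None, 39, None, None, None, 31]
Postorder traversal: [1, 2, 24, 26, 31, 39, 45, 30, 9]


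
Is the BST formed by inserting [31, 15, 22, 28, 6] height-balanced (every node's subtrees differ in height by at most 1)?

Tree (level-order array): [31, 15, None, 6, 22, None, None, None, 28]
Definition: a tree is height-balanced if, at every node, |h(left) - h(right)| <= 1 (empty subtree has height -1).
Bottom-up per-node check:
  node 6: h_left=-1, h_right=-1, diff=0 [OK], height=0
  node 28: h_left=-1, h_right=-1, diff=0 [OK], height=0
  node 22: h_left=-1, h_right=0, diff=1 [OK], height=1
  node 15: h_left=0, h_right=1, diff=1 [OK], height=2
  node 31: h_left=2, h_right=-1, diff=3 [FAIL (|2--1|=3 > 1)], height=3
Node 31 violates the condition: |2 - -1| = 3 > 1.
Result: Not balanced


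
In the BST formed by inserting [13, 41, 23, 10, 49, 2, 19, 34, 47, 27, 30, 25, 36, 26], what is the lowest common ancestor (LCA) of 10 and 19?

Tree insertion order: [13, 41, 23, 10, 49, 2, 19, 34, 47, 27, 30, 25, 36, 26]
Tree (level-order array): [13, 10, 41, 2, None, 23, 49, None, None, 19, 34, 47, None, None, None, 27, 36, None, None, 25, 30, None, None, None, 26]
In a BST, the LCA of p=10, q=19 is the first node v on the
root-to-leaf path with p <= v <= q (go left if both < v, right if both > v).
Walk from root:
  at 13: 10 <= 13 <= 19, this is the LCA
LCA = 13


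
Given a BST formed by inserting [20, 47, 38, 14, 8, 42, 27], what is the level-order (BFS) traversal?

Tree insertion order: [20, 47, 38, 14, 8, 42, 27]
Tree (level-order array): [20, 14, 47, 8, None, 38, None, None, None, 27, 42]
BFS from the root, enqueuing left then right child of each popped node:
  queue [20] -> pop 20, enqueue [14, 47], visited so far: [20]
  queue [14, 47] -> pop 14, enqueue [8], visited so far: [20, 14]
  queue [47, 8] -> pop 47, enqueue [38], visited so far: [20, 14, 47]
  queue [8, 38] -> pop 8, enqueue [none], visited so far: [20, 14, 47, 8]
  queue [38] -> pop 38, enqueue [27, 42], visited so far: [20, 14, 47, 8, 38]
  queue [27, 42] -> pop 27, enqueue [none], visited so far: [20, 14, 47, 8, 38, 27]
  queue [42] -> pop 42, enqueue [none], visited so far: [20, 14, 47, 8, 38, 27, 42]
Result: [20, 14, 47, 8, 38, 27, 42]


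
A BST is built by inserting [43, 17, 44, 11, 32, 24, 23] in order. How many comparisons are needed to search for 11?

Search path for 11: 43 -> 17 -> 11
Found: True
Comparisons: 3


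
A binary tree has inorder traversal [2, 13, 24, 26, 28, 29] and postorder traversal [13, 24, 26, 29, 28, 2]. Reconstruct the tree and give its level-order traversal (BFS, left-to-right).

Inorder:   [2, 13, 24, 26, 28, 29]
Postorder: [13, 24, 26, 29, 28, 2]
Algorithm: postorder visits root last, so walk postorder right-to-left;
each value is the root of the current inorder slice — split it at that
value, recurse on the right subtree first, then the left.
Recursive splits:
  root=2; inorder splits into left=[], right=[13, 24, 26, 28, 29]
  root=28; inorder splits into left=[13, 24, 26], right=[29]
  root=29; inorder splits into left=[], right=[]
  root=26; inorder splits into left=[13, 24], right=[]
  root=24; inorder splits into left=[13], right=[]
  root=13; inorder splits into left=[], right=[]
Reconstructed level-order: [2, 28, 26, 29, 24, 13]


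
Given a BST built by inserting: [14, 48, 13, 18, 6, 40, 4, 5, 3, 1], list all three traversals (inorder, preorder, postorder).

Tree insertion order: [14, 48, 13, 18, 6, 40, 4, 5, 3, 1]
Tree (level-order array): [14, 13, 48, 6, None, 18, None, 4, None, None, 40, 3, 5, None, None, 1]
Inorder (L, root, R): [1, 3, 4, 5, 6, 13, 14, 18, 40, 48]
Preorder (root, L, R): [14, 13, 6, 4, 3, 1, 5, 48, 18, 40]
Postorder (L, R, root): [1, 3, 5, 4, 6, 13, 40, 18, 48, 14]


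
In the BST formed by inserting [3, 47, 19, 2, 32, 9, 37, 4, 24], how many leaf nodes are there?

Tree built from: [3, 47, 19, 2, 32, 9, 37, 4, 24]
Tree (level-order array): [3, 2, 47, None, None, 19, None, 9, 32, 4, None, 24, 37]
Rule: A leaf has 0 children.
Per-node child counts:
  node 3: 2 child(ren)
  node 2: 0 child(ren)
  node 47: 1 child(ren)
  node 19: 2 child(ren)
  node 9: 1 child(ren)
  node 4: 0 child(ren)
  node 32: 2 child(ren)
  node 24: 0 child(ren)
  node 37: 0 child(ren)
Matching nodes: [2, 4, 24, 37]
Count of leaf nodes: 4


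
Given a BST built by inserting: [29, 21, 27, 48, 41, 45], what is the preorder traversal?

Tree insertion order: [29, 21, 27, 48, 41, 45]
Tree (level-order array): [29, 21, 48, None, 27, 41, None, None, None, None, 45]
Preorder traversal: [29, 21, 27, 48, 41, 45]


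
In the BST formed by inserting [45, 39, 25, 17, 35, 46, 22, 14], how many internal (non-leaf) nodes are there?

Tree built from: [45, 39, 25, 17, 35, 46, 22, 14]
Tree (level-order array): [45, 39, 46, 25, None, None, None, 17, 35, 14, 22]
Rule: An internal node has at least one child.
Per-node child counts:
  node 45: 2 child(ren)
  node 39: 1 child(ren)
  node 25: 2 child(ren)
  node 17: 2 child(ren)
  node 14: 0 child(ren)
  node 22: 0 child(ren)
  node 35: 0 child(ren)
  node 46: 0 child(ren)
Matching nodes: [45, 39, 25, 17]
Count of internal (non-leaf) nodes: 4


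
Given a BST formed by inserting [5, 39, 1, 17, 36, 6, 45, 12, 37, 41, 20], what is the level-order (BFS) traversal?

Tree insertion order: [5, 39, 1, 17, 36, 6, 45, 12, 37, 41, 20]
Tree (level-order array): [5, 1, 39, None, None, 17, 45, 6, 36, 41, None, None, 12, 20, 37]
BFS from the root, enqueuing left then right child of each popped node:
  queue [5] -> pop 5, enqueue [1, 39], visited so far: [5]
  queue [1, 39] -> pop 1, enqueue [none], visited so far: [5, 1]
  queue [39] -> pop 39, enqueue [17, 45], visited so far: [5, 1, 39]
  queue [17, 45] -> pop 17, enqueue [6, 36], visited so far: [5, 1, 39, 17]
  queue [45, 6, 36] -> pop 45, enqueue [41], visited so far: [5, 1, 39, 17, 45]
  queue [6, 36, 41] -> pop 6, enqueue [12], visited so far: [5, 1, 39, 17, 45, 6]
  queue [36, 41, 12] -> pop 36, enqueue [20, 37], visited so far: [5, 1, 39, 17, 45, 6, 36]
  queue [41, 12, 20, 37] -> pop 41, enqueue [none], visited so far: [5, 1, 39, 17, 45, 6, 36, 41]
  queue [12, 20, 37] -> pop 12, enqueue [none], visited so far: [5, 1, 39, 17, 45, 6, 36, 41, 12]
  queue [20, 37] -> pop 20, enqueue [none], visited so far: [5, 1, 39, 17, 45, 6, 36, 41, 12, 20]
  queue [37] -> pop 37, enqueue [none], visited so far: [5, 1, 39, 17, 45, 6, 36, 41, 12, 20, 37]
Result: [5, 1, 39, 17, 45, 6, 36, 41, 12, 20, 37]


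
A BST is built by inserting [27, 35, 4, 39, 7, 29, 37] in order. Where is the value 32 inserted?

Starting tree (level order): [27, 4, 35, None, 7, 29, 39, None, None, None, None, 37]
Insertion path: 27 -> 35 -> 29
Result: insert 32 as right child of 29
Final tree (level order): [27, 4, 35, None, 7, 29, 39, None, None, None, 32, 37]


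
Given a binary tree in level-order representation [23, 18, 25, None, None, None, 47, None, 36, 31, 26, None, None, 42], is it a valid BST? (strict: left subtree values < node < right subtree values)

Level-order array: [23, 18, 25, None, None, None, 47, None, 36, 31, 26, None, None, 42]
Validate using subtree bounds (lo, hi): at each node, require lo < value < hi,
then recurse left with hi=value and right with lo=value.
Preorder trace (stopping at first violation):
  at node 23 with bounds (-inf, +inf): OK
  at node 18 with bounds (-inf, 23): OK
  at node 25 with bounds (23, +inf): OK
  at node 47 with bounds (25, +inf): OK
  at node 36 with bounds (47, +inf): VIOLATION
Node 36 violates its bound: not (47 < 36 < +inf).
Result: Not a valid BST


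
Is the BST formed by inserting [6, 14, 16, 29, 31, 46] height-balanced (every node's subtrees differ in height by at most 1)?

Tree (level-order array): [6, None, 14, None, 16, None, 29, None, 31, None, 46]
Definition: a tree is height-balanced if, at every node, |h(left) - h(right)| <= 1 (empty subtree has height -1).
Bottom-up per-node check:
  node 46: h_left=-1, h_right=-1, diff=0 [OK], height=0
  node 31: h_left=-1, h_right=0, diff=1 [OK], height=1
  node 29: h_left=-1, h_right=1, diff=2 [FAIL (|-1-1|=2 > 1)], height=2
  node 16: h_left=-1, h_right=2, diff=3 [FAIL (|-1-2|=3 > 1)], height=3
  node 14: h_left=-1, h_right=3, diff=4 [FAIL (|-1-3|=4 > 1)], height=4
  node 6: h_left=-1, h_right=4, diff=5 [FAIL (|-1-4|=5 > 1)], height=5
Node 29 violates the condition: |-1 - 1| = 2 > 1.
Result: Not balanced


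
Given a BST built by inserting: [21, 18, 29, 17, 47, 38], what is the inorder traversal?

Tree insertion order: [21, 18, 29, 17, 47, 38]
Tree (level-order array): [21, 18, 29, 17, None, None, 47, None, None, 38]
Inorder traversal: [17, 18, 21, 29, 38, 47]


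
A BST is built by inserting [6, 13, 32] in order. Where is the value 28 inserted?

Starting tree (level order): [6, None, 13, None, 32]
Insertion path: 6 -> 13 -> 32
Result: insert 28 as left child of 32
Final tree (level order): [6, None, 13, None, 32, 28]


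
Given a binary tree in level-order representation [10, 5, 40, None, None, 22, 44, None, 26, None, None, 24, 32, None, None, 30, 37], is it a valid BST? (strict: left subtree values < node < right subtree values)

Level-order array: [10, 5, 40, None, None, 22, 44, None, 26, None, None, 24, 32, None, None, 30, 37]
Validate using subtree bounds (lo, hi): at each node, require lo < value < hi,
then recurse left with hi=value and right with lo=value.
Preorder trace (stopping at first violation):
  at node 10 with bounds (-inf, +inf): OK
  at node 5 with bounds (-inf, 10): OK
  at node 40 with bounds (10, +inf): OK
  at node 22 with bounds (10, 40): OK
  at node 26 with bounds (22, 40): OK
  at node 24 with bounds (22, 26): OK
  at node 32 with bounds (26, 40): OK
  at node 30 with bounds (26, 32): OK
  at node 37 with bounds (32, 40): OK
  at node 44 with bounds (40, +inf): OK
No violation found at any node.
Result: Valid BST


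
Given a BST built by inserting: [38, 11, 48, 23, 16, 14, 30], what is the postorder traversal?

Tree insertion order: [38, 11, 48, 23, 16, 14, 30]
Tree (level-order array): [38, 11, 48, None, 23, None, None, 16, 30, 14]
Postorder traversal: [14, 16, 30, 23, 11, 48, 38]


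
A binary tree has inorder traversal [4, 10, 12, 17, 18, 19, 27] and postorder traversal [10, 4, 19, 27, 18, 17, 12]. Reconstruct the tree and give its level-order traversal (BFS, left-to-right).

Inorder:   [4, 10, 12, 17, 18, 19, 27]
Postorder: [10, 4, 19, 27, 18, 17, 12]
Algorithm: postorder visits root last, so walk postorder right-to-left;
each value is the root of the current inorder slice — split it at that
value, recurse on the right subtree first, then the left.
Recursive splits:
  root=12; inorder splits into left=[4, 10], right=[17, 18, 19, 27]
  root=17; inorder splits into left=[], right=[18, 19, 27]
  root=18; inorder splits into left=[], right=[19, 27]
  root=27; inorder splits into left=[19], right=[]
  root=19; inorder splits into left=[], right=[]
  root=4; inorder splits into left=[], right=[10]
  root=10; inorder splits into left=[], right=[]
Reconstructed level-order: [12, 4, 17, 10, 18, 27, 19]


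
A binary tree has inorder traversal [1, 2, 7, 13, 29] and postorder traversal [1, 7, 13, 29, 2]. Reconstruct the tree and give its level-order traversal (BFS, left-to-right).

Inorder:   [1, 2, 7, 13, 29]
Postorder: [1, 7, 13, 29, 2]
Algorithm: postorder visits root last, so walk postorder right-to-left;
each value is the root of the current inorder slice — split it at that
value, recurse on the right subtree first, then the left.
Recursive splits:
  root=2; inorder splits into left=[1], right=[7, 13, 29]
  root=29; inorder splits into left=[7, 13], right=[]
  root=13; inorder splits into left=[7], right=[]
  root=7; inorder splits into left=[], right=[]
  root=1; inorder splits into left=[], right=[]
Reconstructed level-order: [2, 1, 29, 13, 7]


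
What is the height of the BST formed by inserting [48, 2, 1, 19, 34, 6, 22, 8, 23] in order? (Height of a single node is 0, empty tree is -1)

Insertion order: [48, 2, 1, 19, 34, 6, 22, 8, 23]
Tree (level-order array): [48, 2, None, 1, 19, None, None, 6, 34, None, 8, 22, None, None, None, None, 23]
Compute height bottom-up (empty subtree = -1):
  height(1) = 1 + max(-1, -1) = 0
  height(8) = 1 + max(-1, -1) = 0
  height(6) = 1 + max(-1, 0) = 1
  height(23) = 1 + max(-1, -1) = 0
  height(22) = 1 + max(-1, 0) = 1
  height(34) = 1 + max(1, -1) = 2
  height(19) = 1 + max(1, 2) = 3
  height(2) = 1 + max(0, 3) = 4
  height(48) = 1 + max(4, -1) = 5
Height = 5


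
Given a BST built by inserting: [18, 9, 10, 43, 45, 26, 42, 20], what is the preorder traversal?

Tree insertion order: [18, 9, 10, 43, 45, 26, 42, 20]
Tree (level-order array): [18, 9, 43, None, 10, 26, 45, None, None, 20, 42]
Preorder traversal: [18, 9, 10, 43, 26, 20, 42, 45]


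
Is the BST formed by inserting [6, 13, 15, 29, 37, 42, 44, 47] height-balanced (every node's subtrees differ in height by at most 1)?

Tree (level-order array): [6, None, 13, None, 15, None, 29, None, 37, None, 42, None, 44, None, 47]
Definition: a tree is height-balanced if, at every node, |h(left) - h(right)| <= 1 (empty subtree has height -1).
Bottom-up per-node check:
  node 47: h_left=-1, h_right=-1, diff=0 [OK], height=0
  node 44: h_left=-1, h_right=0, diff=1 [OK], height=1
  node 42: h_left=-1, h_right=1, diff=2 [FAIL (|-1-1|=2 > 1)], height=2
  node 37: h_left=-1, h_right=2, diff=3 [FAIL (|-1-2|=3 > 1)], height=3
  node 29: h_left=-1, h_right=3, diff=4 [FAIL (|-1-3|=4 > 1)], height=4
  node 15: h_left=-1, h_right=4, diff=5 [FAIL (|-1-4|=5 > 1)], height=5
  node 13: h_left=-1, h_right=5, diff=6 [FAIL (|-1-5|=6 > 1)], height=6
  node 6: h_left=-1, h_right=6, diff=7 [FAIL (|-1-6|=7 > 1)], height=7
Node 42 violates the condition: |-1 - 1| = 2 > 1.
Result: Not balanced


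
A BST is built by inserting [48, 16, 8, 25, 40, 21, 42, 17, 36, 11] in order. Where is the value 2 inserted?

Starting tree (level order): [48, 16, None, 8, 25, None, 11, 21, 40, None, None, 17, None, 36, 42]
Insertion path: 48 -> 16 -> 8
Result: insert 2 as left child of 8
Final tree (level order): [48, 16, None, 8, 25, 2, 11, 21, 40, None, None, None, None, 17, None, 36, 42]


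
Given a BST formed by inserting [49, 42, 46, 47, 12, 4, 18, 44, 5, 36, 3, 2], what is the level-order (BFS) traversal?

Tree insertion order: [49, 42, 46, 47, 12, 4, 18, 44, 5, 36, 3, 2]
Tree (level-order array): [49, 42, None, 12, 46, 4, 18, 44, 47, 3, 5, None, 36, None, None, None, None, 2]
BFS from the root, enqueuing left then right child of each popped node:
  queue [49] -> pop 49, enqueue [42], visited so far: [49]
  queue [42] -> pop 42, enqueue [12, 46], visited so far: [49, 42]
  queue [12, 46] -> pop 12, enqueue [4, 18], visited so far: [49, 42, 12]
  queue [46, 4, 18] -> pop 46, enqueue [44, 47], visited so far: [49, 42, 12, 46]
  queue [4, 18, 44, 47] -> pop 4, enqueue [3, 5], visited so far: [49, 42, 12, 46, 4]
  queue [18, 44, 47, 3, 5] -> pop 18, enqueue [36], visited so far: [49, 42, 12, 46, 4, 18]
  queue [44, 47, 3, 5, 36] -> pop 44, enqueue [none], visited so far: [49, 42, 12, 46, 4, 18, 44]
  queue [47, 3, 5, 36] -> pop 47, enqueue [none], visited so far: [49, 42, 12, 46, 4, 18, 44, 47]
  queue [3, 5, 36] -> pop 3, enqueue [2], visited so far: [49, 42, 12, 46, 4, 18, 44, 47, 3]
  queue [5, 36, 2] -> pop 5, enqueue [none], visited so far: [49, 42, 12, 46, 4, 18, 44, 47, 3, 5]
  queue [36, 2] -> pop 36, enqueue [none], visited so far: [49, 42, 12, 46, 4, 18, 44, 47, 3, 5, 36]
  queue [2] -> pop 2, enqueue [none], visited so far: [49, 42, 12, 46, 4, 18, 44, 47, 3, 5, 36, 2]
Result: [49, 42, 12, 46, 4, 18, 44, 47, 3, 5, 36, 2]
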